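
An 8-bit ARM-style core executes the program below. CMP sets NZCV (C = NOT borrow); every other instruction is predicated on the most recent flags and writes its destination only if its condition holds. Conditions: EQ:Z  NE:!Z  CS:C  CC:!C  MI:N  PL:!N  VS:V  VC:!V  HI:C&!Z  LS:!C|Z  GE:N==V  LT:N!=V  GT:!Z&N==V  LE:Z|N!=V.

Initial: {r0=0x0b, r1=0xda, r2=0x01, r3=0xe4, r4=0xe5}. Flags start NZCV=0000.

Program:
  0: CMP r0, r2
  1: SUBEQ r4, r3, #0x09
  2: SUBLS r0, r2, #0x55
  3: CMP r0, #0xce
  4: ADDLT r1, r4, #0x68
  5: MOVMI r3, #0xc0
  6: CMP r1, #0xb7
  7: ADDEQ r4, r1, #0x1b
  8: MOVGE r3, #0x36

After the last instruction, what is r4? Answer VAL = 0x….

[0] flags=0010 → (cmp)
[1] flags=0010 EQ?F → skip
[2] flags=0010 LS?F → skip
[3] flags=0000 → (cmp)
[4] flags=0000 LT?F → skip
[5] flags=0000 MI?F → skip
[6] flags=0010 → (cmp)
[7] flags=0010 EQ?F → skip
[8] flags=0010 GE?T → r3=0x36

VAL = 0xe5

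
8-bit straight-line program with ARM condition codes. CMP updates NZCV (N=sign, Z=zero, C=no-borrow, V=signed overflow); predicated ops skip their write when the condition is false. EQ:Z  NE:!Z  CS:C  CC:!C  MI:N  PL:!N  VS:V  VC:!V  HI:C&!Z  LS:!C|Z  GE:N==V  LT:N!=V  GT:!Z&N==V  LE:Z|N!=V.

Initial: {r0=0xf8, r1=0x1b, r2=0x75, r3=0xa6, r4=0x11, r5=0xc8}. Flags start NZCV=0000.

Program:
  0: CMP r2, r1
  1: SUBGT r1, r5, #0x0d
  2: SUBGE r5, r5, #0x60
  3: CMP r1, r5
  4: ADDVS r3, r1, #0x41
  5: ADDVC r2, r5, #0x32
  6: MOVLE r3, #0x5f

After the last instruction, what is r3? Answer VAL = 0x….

[0] flags=0010 → (cmp)
[1] flags=0010 GT?T → r1=0xbb
[2] flags=0010 GE?T → r5=0x68
[3] flags=0011 → (cmp)
[4] flags=0011 VS?T → r3=0xfc
[5] flags=0011 VC?F → skip
[6] flags=0011 LE?T → r3=0x5f

VAL = 0x5f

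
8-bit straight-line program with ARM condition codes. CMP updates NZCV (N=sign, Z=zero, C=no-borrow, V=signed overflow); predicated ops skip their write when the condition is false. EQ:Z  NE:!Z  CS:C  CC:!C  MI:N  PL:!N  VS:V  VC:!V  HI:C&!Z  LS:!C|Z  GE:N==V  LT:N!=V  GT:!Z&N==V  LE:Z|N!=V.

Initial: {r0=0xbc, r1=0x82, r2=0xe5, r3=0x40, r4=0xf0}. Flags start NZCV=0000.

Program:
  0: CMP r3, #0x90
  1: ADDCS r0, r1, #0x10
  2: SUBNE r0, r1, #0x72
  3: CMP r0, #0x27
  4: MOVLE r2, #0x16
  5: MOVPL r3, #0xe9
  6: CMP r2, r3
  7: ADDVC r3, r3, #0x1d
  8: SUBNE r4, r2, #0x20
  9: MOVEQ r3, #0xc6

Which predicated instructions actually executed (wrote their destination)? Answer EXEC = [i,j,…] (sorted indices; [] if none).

0: ✓ CMP  NZCV=1001
1: · ADDCS
2: ✓ SUBNE  r0←0x10
3: ✓ CMP  NZCV=1000
4: ✓ MOVLE  r2←0x16
5: · MOVPL
6: ✓ CMP  NZCV=1000
7: ✓ ADDVC  r3←0x5d
8: ✓ SUBNE  r4←0xf6
9: · MOVEQ

EXEC = [2,4,7,8]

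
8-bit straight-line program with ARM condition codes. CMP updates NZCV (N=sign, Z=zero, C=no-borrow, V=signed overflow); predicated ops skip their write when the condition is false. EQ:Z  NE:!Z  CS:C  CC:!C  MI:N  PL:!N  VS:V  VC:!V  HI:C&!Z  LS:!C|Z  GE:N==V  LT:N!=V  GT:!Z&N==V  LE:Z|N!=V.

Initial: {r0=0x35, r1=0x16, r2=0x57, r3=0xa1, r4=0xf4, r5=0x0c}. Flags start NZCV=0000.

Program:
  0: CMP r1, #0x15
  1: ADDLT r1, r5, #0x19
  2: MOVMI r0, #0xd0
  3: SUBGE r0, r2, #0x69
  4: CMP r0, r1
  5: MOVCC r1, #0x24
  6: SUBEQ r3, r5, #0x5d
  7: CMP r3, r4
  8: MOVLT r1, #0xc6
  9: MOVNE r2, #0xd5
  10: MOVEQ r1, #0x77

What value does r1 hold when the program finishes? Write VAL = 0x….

VAL = 0xc6

0: ✓ CMP  NZCV=0010
1: · ADDLT
2: · MOVMI
3: ✓ SUBGE  r0←0xee
4: ✓ CMP  NZCV=1010
5: · MOVCC
6: · SUBEQ
7: ✓ CMP  NZCV=1000
8: ✓ MOVLT  r1←0xc6
9: ✓ MOVNE  r2←0xd5
10: · MOVEQ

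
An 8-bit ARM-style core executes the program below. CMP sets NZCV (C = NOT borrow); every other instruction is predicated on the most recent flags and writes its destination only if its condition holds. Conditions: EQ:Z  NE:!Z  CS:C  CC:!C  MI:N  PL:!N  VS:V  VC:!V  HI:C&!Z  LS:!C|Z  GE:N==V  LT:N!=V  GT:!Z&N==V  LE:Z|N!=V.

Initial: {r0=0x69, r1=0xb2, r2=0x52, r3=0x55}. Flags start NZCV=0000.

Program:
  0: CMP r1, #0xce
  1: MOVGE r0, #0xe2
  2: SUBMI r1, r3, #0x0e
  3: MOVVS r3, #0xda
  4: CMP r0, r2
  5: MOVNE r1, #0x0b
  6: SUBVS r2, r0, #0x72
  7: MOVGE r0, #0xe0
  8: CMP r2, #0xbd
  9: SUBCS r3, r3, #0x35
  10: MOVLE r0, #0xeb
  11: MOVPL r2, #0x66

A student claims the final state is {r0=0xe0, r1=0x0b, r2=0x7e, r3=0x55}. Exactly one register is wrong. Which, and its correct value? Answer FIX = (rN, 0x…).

0: ✓ CMP  NZCV=1000
1: · MOVGE
2: ✓ SUBMI  r1←0x47
3: · MOVVS
4: ✓ CMP  NZCV=0010
5: ✓ MOVNE  r1←0x0b
6: · SUBVS
7: ✓ MOVGE  r0←0xe0
8: ✓ CMP  NZCV=1001
9: · SUBCS
10: · MOVLE
11: · MOVPL

FIX = (r2, 0x52)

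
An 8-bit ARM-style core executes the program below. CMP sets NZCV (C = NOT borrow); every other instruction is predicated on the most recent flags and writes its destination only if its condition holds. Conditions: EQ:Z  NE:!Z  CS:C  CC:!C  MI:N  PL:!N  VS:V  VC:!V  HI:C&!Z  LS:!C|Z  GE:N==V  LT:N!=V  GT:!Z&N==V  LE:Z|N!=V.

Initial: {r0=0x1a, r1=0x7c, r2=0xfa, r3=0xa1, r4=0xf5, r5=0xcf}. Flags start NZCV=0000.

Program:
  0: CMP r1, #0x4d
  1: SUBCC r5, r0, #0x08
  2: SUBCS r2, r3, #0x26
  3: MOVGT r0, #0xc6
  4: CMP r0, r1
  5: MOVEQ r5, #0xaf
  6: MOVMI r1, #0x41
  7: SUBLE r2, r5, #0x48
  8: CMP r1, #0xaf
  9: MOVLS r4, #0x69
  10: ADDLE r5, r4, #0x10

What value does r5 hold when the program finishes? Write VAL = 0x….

[0] flags=0010 → (cmp)
[1] flags=0010 CC?F → skip
[2] flags=0010 CS?T → r2=0x7b
[3] flags=0010 GT?T → r0=0xc6
[4] flags=0011 → (cmp)
[5] flags=0011 EQ?F → skip
[6] flags=0011 MI?F → skip
[7] flags=0011 LE?T → r2=0x87
[8] flags=1001 → (cmp)
[9] flags=1001 LS?T → r4=0x69
[10] flags=1001 LE?F → skip

VAL = 0xcf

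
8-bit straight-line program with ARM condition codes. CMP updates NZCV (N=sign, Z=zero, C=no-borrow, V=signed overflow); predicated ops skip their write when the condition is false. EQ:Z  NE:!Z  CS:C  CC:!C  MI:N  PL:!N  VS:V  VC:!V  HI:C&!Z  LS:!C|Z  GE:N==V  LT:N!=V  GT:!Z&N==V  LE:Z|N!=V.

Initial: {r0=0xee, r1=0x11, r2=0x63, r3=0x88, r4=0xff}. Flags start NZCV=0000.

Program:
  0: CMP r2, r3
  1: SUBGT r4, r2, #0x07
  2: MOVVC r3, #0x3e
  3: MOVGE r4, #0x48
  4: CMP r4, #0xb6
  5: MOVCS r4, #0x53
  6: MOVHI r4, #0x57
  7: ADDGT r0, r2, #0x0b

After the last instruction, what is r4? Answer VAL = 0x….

VAL = 0x48

0: ✓ CMP  NZCV=1001
1: ✓ SUBGT  r4←0x5c
2: · MOVVC
3: ✓ MOVGE  r4←0x48
4: ✓ CMP  NZCV=1001
5: · MOVCS
6: · MOVHI
7: ✓ ADDGT  r0←0x6e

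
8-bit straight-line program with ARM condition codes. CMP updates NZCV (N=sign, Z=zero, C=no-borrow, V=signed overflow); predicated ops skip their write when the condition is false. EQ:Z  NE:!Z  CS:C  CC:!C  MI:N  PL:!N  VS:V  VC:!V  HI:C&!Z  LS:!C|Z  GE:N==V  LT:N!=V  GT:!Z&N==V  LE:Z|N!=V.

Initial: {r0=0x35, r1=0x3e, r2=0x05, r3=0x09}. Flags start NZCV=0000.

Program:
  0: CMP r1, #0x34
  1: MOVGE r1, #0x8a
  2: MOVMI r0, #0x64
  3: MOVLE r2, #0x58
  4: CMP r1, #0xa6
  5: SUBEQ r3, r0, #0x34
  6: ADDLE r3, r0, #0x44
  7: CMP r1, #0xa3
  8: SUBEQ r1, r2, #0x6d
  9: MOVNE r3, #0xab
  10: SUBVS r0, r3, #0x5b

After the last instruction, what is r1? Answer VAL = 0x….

VAL = 0x8a

0: ✓ CMP  NZCV=0010
1: ✓ MOVGE  r1←0x8a
2: · MOVMI
3: · MOVLE
4: ✓ CMP  NZCV=1000
5: · SUBEQ
6: ✓ ADDLE  r3←0x79
7: ✓ CMP  NZCV=1000
8: · SUBEQ
9: ✓ MOVNE  r3←0xab
10: · SUBVS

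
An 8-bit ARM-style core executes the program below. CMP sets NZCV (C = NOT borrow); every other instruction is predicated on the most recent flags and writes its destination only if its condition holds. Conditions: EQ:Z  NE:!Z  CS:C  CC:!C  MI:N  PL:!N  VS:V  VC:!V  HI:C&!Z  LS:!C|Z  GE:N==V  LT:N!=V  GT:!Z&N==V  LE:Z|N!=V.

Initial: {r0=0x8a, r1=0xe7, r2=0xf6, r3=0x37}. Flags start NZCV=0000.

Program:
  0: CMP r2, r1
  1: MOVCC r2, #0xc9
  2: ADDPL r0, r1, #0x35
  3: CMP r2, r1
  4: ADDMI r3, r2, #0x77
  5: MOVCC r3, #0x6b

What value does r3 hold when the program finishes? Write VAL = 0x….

0: ✓ CMP  NZCV=0010
1: · MOVCC
2: ✓ ADDPL  r0←0x1c
3: ✓ CMP  NZCV=0010
4: · ADDMI
5: · MOVCC

VAL = 0x37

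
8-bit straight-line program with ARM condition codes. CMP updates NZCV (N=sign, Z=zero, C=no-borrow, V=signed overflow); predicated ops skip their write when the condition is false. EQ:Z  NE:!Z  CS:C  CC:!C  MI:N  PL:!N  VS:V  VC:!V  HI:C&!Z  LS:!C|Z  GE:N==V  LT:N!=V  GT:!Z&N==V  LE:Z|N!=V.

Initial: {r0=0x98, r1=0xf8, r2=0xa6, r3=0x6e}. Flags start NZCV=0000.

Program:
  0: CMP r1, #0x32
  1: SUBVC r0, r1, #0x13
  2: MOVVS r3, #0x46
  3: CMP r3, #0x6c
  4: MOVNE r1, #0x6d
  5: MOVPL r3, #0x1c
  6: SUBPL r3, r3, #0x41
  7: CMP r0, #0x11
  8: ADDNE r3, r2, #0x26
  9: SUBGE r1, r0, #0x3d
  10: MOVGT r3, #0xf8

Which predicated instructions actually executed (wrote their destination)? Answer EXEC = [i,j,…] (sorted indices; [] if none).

EXEC = [1,4,5,6,8]

0: ✓ CMP  NZCV=1010
1: ✓ SUBVC  r0←0xe5
2: · MOVVS
3: ✓ CMP  NZCV=0010
4: ✓ MOVNE  r1←0x6d
5: ✓ MOVPL  r3←0x1c
6: ✓ SUBPL  r3←0xdb
7: ✓ CMP  NZCV=1010
8: ✓ ADDNE  r3←0xcc
9: · SUBGE
10: · MOVGT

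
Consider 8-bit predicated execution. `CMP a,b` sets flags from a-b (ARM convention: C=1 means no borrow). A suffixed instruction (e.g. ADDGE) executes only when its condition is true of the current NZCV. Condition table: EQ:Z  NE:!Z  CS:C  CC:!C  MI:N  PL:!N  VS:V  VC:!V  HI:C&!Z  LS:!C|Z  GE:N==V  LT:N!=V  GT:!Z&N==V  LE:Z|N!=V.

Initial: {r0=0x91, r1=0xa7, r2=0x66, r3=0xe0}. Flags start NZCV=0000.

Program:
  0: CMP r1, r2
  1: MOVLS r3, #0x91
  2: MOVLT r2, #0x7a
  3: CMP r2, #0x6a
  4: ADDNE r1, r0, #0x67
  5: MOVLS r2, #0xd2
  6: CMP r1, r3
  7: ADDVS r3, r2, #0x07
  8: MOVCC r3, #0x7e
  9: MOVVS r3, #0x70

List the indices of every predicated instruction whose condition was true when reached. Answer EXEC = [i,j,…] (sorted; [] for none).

EXEC = [2,4]

0: ✓ CMP  NZCV=0011
1: · MOVLS
2: ✓ MOVLT  r2←0x7a
3: ✓ CMP  NZCV=0010
4: ✓ ADDNE  r1←0xf8
5: · MOVLS
6: ✓ CMP  NZCV=0010
7: · ADDVS
8: · MOVCC
9: · MOVVS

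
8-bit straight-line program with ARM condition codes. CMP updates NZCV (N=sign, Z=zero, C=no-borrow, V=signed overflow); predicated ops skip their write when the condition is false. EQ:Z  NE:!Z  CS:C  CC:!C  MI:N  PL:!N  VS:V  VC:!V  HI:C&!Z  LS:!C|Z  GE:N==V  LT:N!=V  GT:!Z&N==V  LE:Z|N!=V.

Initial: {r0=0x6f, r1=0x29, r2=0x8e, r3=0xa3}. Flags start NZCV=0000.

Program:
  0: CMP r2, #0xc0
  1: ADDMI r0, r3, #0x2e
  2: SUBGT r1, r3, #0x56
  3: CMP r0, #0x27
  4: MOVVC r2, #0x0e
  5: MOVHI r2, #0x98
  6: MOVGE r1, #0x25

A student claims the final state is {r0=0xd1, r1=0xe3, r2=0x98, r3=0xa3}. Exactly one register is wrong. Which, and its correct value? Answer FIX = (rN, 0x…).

[0] flags=1000 → (cmp)
[1] flags=1000 MI?T → r0=0xd1
[2] flags=1000 GT?F → skip
[3] flags=1010 → (cmp)
[4] flags=1010 VC?T → r2=0x0e
[5] flags=1010 HI?T → r2=0x98
[6] flags=1010 GE?F → skip

FIX = (r1, 0x29)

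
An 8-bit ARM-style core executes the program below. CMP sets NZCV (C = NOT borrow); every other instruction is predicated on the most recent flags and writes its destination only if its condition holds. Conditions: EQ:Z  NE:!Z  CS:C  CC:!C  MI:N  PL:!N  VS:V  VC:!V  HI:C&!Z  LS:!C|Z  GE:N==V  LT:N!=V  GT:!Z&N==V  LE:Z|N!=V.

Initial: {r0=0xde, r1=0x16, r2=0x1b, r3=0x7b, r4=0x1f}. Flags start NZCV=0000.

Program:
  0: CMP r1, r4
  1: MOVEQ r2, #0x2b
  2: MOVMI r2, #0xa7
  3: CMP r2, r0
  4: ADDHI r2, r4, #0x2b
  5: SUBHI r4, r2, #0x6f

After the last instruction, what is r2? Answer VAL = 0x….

VAL = 0xa7

[0] flags=1000 → (cmp)
[1] flags=1000 EQ?F → skip
[2] flags=1000 MI?T → r2=0xa7
[3] flags=1000 → (cmp)
[4] flags=1000 HI?F → skip
[5] flags=1000 HI?F → skip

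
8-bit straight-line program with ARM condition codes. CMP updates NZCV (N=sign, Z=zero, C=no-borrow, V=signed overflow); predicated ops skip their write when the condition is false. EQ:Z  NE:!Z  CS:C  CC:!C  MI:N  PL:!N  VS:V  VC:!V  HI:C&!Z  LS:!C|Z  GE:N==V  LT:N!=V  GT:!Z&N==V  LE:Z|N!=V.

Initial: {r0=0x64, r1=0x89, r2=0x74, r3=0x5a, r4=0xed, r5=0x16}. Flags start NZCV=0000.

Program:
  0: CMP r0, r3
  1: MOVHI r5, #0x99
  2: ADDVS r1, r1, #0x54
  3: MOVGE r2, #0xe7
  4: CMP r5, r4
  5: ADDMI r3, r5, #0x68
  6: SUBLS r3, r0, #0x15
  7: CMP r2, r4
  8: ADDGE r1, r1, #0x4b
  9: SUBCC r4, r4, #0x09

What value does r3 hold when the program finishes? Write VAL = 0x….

VAL = 0x4f

[0] flags=0010 → (cmp)
[1] flags=0010 HI?T → r5=0x99
[2] flags=0010 VS?F → skip
[3] flags=0010 GE?T → r2=0xe7
[4] flags=1000 → (cmp)
[5] flags=1000 MI?T → r3=0x01
[6] flags=1000 LS?T → r3=0x4f
[7] flags=1000 → (cmp)
[8] flags=1000 GE?F → skip
[9] flags=1000 CC?T → r4=0xe4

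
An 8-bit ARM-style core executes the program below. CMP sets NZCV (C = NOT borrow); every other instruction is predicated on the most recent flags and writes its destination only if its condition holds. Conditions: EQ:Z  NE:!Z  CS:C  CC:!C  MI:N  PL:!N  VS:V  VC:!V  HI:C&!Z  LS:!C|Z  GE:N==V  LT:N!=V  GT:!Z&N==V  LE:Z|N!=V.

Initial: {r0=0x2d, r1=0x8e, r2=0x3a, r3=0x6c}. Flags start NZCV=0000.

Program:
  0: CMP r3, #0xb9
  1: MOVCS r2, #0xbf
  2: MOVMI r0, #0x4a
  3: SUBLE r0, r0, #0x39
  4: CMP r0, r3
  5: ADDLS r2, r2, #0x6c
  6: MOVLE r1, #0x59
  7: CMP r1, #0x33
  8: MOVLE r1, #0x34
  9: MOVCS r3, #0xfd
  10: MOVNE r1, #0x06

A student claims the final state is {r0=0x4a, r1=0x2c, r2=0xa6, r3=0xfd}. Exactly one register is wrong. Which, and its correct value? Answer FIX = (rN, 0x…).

[0] flags=1001 → (cmp)
[1] flags=1001 CS?F → skip
[2] flags=1001 MI?T → r0=0x4a
[3] flags=1001 LE?F → skip
[4] flags=1000 → (cmp)
[5] flags=1000 LS?T → r2=0xa6
[6] flags=1000 LE?T → r1=0x59
[7] flags=0010 → (cmp)
[8] flags=0010 LE?F → skip
[9] flags=0010 CS?T → r3=0xfd
[10] flags=0010 NE?T → r1=0x06

FIX = (r1, 0x06)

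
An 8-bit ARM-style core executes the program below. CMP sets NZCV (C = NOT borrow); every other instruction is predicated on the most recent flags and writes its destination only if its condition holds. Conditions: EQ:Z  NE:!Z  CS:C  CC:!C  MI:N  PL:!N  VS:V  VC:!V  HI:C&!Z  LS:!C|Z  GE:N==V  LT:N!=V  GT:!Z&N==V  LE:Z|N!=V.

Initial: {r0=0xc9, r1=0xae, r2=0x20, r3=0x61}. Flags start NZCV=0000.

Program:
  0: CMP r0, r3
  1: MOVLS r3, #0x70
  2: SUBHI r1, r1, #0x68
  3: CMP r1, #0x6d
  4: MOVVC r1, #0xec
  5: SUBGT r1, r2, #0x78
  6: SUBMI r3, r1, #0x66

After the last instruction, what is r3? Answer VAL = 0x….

[0] flags=0011 → (cmp)
[1] flags=0011 LS?F → skip
[2] flags=0011 HI?T → r1=0x46
[3] flags=1000 → (cmp)
[4] flags=1000 VC?T → r1=0xec
[5] flags=1000 GT?F → skip
[6] flags=1000 MI?T → r3=0x86

VAL = 0x86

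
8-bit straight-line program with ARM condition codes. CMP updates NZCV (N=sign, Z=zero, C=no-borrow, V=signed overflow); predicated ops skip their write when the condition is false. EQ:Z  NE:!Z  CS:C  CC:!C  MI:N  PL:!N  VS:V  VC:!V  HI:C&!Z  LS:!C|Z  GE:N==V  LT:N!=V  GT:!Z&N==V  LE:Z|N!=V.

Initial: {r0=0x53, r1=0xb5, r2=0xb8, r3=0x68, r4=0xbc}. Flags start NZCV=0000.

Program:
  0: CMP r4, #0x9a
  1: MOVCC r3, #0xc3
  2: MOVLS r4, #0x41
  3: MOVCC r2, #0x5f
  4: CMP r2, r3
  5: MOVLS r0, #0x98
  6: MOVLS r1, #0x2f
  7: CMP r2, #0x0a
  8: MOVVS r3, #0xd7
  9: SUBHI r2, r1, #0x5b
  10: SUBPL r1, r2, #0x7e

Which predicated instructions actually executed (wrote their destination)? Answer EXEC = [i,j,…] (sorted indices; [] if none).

EXEC = [9]

0: ✓ CMP  NZCV=0010
1: · MOVCC
2: · MOVLS
3: · MOVCC
4: ✓ CMP  NZCV=0011
5: · MOVLS
6: · MOVLS
7: ✓ CMP  NZCV=1010
8: · MOVVS
9: ✓ SUBHI  r2←0x5a
10: · SUBPL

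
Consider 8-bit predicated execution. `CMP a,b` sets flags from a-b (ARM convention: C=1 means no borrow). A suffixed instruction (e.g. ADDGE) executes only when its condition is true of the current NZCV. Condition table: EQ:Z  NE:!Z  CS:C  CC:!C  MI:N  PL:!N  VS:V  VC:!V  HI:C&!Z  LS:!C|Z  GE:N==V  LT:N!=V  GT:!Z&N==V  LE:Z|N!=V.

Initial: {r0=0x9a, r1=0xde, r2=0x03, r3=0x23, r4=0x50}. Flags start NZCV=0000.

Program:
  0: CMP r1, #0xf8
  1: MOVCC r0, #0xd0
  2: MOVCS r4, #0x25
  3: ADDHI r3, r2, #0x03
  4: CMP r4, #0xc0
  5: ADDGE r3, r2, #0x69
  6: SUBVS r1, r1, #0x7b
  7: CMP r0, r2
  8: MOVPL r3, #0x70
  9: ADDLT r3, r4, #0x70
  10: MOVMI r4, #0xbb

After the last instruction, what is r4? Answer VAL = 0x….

VAL = 0xbb

[0] flags=1000 → (cmp)
[1] flags=1000 CC?T → r0=0xd0
[2] flags=1000 CS?F → skip
[3] flags=1000 HI?F → skip
[4] flags=1001 → (cmp)
[5] flags=1001 GE?T → r3=0x6c
[6] flags=1001 VS?T → r1=0x63
[7] flags=1010 → (cmp)
[8] flags=1010 PL?F → skip
[9] flags=1010 LT?T → r3=0xc0
[10] flags=1010 MI?T → r4=0xbb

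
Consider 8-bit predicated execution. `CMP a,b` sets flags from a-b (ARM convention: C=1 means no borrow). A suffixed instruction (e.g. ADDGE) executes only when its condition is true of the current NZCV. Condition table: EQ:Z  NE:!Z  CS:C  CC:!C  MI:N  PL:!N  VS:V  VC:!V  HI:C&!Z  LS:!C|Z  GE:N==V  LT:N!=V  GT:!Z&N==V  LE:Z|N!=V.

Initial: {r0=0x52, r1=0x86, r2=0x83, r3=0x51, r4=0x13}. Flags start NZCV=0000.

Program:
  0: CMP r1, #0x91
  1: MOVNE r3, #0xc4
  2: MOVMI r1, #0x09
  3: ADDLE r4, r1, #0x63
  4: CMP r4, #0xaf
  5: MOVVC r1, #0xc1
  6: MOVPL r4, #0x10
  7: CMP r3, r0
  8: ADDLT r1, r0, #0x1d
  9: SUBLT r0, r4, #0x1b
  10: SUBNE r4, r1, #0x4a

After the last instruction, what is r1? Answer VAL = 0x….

VAL = 0x6f

0: ✓ CMP  NZCV=1000
1: ✓ MOVNE  r3←0xc4
2: ✓ MOVMI  r1←0x09
3: ✓ ADDLE  r4←0x6c
4: ✓ CMP  NZCV=1001
5: · MOVVC
6: · MOVPL
7: ✓ CMP  NZCV=0011
8: ✓ ADDLT  r1←0x6f
9: ✓ SUBLT  r0←0x51
10: ✓ SUBNE  r4←0x25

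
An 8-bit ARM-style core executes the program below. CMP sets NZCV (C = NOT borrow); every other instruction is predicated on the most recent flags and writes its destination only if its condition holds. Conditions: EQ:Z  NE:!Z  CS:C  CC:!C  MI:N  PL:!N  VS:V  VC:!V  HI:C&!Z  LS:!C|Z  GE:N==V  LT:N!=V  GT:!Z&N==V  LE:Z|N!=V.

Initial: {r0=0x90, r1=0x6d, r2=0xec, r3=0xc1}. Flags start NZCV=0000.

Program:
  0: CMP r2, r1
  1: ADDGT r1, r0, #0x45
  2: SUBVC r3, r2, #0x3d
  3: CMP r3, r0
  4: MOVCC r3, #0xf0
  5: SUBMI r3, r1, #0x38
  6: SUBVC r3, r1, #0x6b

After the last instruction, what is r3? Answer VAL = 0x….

VAL = 0x02

[0] flags=0011 → (cmp)
[1] flags=0011 GT?F → skip
[2] flags=0011 VC?F → skip
[3] flags=0010 → (cmp)
[4] flags=0010 CC?F → skip
[5] flags=0010 MI?F → skip
[6] flags=0010 VC?T → r3=0x02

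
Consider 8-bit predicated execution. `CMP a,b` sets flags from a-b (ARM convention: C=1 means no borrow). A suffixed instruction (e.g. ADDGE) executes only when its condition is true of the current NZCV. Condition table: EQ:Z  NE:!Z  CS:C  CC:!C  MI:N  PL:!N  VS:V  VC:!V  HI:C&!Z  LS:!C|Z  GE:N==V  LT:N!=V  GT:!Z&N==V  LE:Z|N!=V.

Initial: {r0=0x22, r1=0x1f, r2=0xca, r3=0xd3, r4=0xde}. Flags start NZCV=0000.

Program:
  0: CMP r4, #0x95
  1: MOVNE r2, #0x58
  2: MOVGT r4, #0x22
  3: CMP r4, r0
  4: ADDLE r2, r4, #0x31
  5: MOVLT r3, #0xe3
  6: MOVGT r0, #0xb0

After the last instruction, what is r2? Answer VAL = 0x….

VAL = 0x53

[0] flags=0010 → (cmp)
[1] flags=0010 NE?T → r2=0x58
[2] flags=0010 GT?T → r4=0x22
[3] flags=0110 → (cmp)
[4] flags=0110 LE?T → r2=0x53
[5] flags=0110 LT?F → skip
[6] flags=0110 GT?F → skip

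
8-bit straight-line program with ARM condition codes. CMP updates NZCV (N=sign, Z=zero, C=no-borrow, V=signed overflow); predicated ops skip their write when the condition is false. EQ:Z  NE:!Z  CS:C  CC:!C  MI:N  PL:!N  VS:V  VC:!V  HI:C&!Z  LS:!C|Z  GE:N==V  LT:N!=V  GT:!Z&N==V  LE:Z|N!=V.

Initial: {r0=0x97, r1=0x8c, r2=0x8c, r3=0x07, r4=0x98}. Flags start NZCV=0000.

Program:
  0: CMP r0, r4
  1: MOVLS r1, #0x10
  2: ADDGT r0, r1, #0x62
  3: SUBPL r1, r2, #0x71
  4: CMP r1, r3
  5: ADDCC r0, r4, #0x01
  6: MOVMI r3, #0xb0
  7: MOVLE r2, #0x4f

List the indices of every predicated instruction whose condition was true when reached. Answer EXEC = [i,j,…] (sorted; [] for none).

EXEC = [1]

[0] flags=1000 → (cmp)
[1] flags=1000 LS?T → r1=0x10
[2] flags=1000 GT?F → skip
[3] flags=1000 PL?F → skip
[4] flags=0010 → (cmp)
[5] flags=0010 CC?F → skip
[6] flags=0010 MI?F → skip
[7] flags=0010 LE?F → skip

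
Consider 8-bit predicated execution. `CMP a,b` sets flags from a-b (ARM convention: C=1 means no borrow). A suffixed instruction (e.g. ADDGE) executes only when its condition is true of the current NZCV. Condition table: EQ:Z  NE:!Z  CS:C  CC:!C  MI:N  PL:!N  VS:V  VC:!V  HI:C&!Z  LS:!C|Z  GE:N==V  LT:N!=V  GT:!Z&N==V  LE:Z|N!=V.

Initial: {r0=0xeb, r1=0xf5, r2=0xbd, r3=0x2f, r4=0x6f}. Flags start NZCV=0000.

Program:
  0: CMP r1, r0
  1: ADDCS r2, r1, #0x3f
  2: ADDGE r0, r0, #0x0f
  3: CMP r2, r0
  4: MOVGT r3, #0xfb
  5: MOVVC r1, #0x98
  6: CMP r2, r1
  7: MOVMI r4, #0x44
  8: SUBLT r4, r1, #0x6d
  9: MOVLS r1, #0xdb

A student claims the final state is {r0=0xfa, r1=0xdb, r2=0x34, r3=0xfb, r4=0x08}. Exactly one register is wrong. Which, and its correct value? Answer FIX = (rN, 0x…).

[0] flags=0010 → (cmp)
[1] flags=0010 CS?T → r2=0x34
[2] flags=0010 GE?T → r0=0xfa
[3] flags=0000 → (cmp)
[4] flags=0000 GT?T → r3=0xfb
[5] flags=0000 VC?T → r1=0x98
[6] flags=1001 → (cmp)
[7] flags=1001 MI?T → r4=0x44
[8] flags=1001 LT?F → skip
[9] flags=1001 LS?T → r1=0xdb

FIX = (r4, 0x44)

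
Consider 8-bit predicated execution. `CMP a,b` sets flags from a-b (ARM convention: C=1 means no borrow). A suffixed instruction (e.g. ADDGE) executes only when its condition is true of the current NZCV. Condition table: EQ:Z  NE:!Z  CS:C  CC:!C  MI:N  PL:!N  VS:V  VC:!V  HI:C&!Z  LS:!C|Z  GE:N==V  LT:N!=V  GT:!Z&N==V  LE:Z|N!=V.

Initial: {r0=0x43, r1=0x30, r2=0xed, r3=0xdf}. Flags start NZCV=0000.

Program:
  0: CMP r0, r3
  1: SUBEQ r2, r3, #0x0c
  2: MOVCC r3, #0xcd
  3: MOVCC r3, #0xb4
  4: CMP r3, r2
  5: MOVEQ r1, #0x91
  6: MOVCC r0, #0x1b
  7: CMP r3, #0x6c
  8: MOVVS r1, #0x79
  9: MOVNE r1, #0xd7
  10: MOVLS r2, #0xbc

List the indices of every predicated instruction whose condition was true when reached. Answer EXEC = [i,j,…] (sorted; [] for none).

[0] flags=0000 → (cmp)
[1] flags=0000 EQ?F → skip
[2] flags=0000 CC?T → r3=0xcd
[3] flags=0000 CC?T → r3=0xb4
[4] flags=1000 → (cmp)
[5] flags=1000 EQ?F → skip
[6] flags=1000 CC?T → r0=0x1b
[7] flags=0011 → (cmp)
[8] flags=0011 VS?T → r1=0x79
[9] flags=0011 NE?T → r1=0xd7
[10] flags=0011 LS?F → skip

EXEC = [2,3,6,8,9]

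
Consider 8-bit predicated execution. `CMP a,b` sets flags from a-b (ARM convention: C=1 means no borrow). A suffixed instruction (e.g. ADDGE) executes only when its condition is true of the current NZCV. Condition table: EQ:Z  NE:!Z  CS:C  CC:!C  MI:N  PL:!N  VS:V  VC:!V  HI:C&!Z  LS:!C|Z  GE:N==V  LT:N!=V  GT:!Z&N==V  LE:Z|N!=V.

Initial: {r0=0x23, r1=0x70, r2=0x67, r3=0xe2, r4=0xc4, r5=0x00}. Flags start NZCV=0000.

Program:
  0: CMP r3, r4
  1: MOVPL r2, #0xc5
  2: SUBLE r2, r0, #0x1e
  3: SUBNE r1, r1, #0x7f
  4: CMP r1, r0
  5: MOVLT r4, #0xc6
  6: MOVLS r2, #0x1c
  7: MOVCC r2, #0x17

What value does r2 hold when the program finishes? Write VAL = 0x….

VAL = 0xc5

0: ✓ CMP  NZCV=0010
1: ✓ MOVPL  r2←0xc5
2: · SUBLE
3: ✓ SUBNE  r1←0xf1
4: ✓ CMP  NZCV=1010
5: ✓ MOVLT  r4←0xc6
6: · MOVLS
7: · MOVCC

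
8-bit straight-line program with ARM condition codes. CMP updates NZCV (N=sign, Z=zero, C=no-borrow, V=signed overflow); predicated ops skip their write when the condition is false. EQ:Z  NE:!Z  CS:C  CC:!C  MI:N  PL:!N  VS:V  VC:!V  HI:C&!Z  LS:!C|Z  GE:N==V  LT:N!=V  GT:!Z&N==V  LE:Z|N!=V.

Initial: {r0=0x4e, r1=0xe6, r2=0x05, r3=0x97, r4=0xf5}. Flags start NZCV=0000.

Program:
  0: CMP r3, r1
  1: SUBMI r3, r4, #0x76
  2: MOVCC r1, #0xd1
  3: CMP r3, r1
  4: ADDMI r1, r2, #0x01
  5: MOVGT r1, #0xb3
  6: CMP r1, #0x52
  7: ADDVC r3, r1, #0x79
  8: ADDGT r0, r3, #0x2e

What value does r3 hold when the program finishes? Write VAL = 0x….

[0] flags=1000 → (cmp)
[1] flags=1000 MI?T → r3=0x7f
[2] flags=1000 CC?T → r1=0xd1
[3] flags=1001 → (cmp)
[4] flags=1001 MI?T → r1=0x06
[5] flags=1001 GT?T → r1=0xb3
[6] flags=0011 → (cmp)
[7] flags=0011 VC?F → skip
[8] flags=0011 GT?F → skip

VAL = 0x7f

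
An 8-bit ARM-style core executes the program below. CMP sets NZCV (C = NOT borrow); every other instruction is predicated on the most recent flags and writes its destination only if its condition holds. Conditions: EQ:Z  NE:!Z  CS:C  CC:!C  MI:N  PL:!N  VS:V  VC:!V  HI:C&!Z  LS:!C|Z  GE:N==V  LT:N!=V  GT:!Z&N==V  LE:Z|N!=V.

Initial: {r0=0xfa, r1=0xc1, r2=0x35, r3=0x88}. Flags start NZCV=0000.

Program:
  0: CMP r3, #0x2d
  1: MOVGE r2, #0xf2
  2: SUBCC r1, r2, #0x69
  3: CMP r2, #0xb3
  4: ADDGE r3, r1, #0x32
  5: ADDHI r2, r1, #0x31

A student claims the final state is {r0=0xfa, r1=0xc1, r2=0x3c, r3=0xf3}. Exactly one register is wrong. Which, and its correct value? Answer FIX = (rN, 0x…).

FIX = (r2, 0x35)

0: ✓ CMP  NZCV=0011
1: · MOVGE
2: · SUBCC
3: ✓ CMP  NZCV=1001
4: ✓ ADDGE  r3←0xf3
5: · ADDHI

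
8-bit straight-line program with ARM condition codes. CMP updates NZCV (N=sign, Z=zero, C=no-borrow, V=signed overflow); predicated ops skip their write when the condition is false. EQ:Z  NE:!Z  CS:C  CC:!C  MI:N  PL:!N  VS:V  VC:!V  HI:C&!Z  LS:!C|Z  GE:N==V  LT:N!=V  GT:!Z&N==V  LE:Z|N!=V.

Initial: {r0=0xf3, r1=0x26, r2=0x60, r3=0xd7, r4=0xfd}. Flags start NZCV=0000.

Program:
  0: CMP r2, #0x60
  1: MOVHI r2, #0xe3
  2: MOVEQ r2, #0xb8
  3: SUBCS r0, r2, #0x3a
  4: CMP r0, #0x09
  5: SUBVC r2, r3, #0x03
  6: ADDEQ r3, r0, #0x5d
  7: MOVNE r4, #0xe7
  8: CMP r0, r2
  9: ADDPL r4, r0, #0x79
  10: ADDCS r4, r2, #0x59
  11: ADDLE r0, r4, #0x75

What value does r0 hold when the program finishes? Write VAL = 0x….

VAL = 0x7e

[0] flags=0110 → (cmp)
[1] flags=0110 HI?F → skip
[2] flags=0110 EQ?T → r2=0xb8
[3] flags=0110 CS?T → r0=0x7e
[4] flags=0010 → (cmp)
[5] flags=0010 VC?T → r2=0xd4
[6] flags=0010 EQ?F → skip
[7] flags=0010 NE?T → r4=0xe7
[8] flags=1001 → (cmp)
[9] flags=1001 PL?F → skip
[10] flags=1001 CS?F → skip
[11] flags=1001 LE?F → skip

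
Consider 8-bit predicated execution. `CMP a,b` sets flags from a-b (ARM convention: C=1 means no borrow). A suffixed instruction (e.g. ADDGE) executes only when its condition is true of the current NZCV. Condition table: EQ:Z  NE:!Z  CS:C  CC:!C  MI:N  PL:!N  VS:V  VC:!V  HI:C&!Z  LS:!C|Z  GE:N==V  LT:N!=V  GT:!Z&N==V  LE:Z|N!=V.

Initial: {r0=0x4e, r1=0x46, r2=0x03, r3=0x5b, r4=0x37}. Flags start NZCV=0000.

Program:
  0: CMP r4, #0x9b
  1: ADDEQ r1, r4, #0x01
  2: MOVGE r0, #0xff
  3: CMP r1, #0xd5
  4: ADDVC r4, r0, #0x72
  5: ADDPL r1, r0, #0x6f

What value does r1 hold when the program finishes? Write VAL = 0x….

VAL = 0x6e

[0] flags=1001 → (cmp)
[1] flags=1001 EQ?F → skip
[2] flags=1001 GE?T → r0=0xff
[3] flags=0000 → (cmp)
[4] flags=0000 VC?T → r4=0x71
[5] flags=0000 PL?T → r1=0x6e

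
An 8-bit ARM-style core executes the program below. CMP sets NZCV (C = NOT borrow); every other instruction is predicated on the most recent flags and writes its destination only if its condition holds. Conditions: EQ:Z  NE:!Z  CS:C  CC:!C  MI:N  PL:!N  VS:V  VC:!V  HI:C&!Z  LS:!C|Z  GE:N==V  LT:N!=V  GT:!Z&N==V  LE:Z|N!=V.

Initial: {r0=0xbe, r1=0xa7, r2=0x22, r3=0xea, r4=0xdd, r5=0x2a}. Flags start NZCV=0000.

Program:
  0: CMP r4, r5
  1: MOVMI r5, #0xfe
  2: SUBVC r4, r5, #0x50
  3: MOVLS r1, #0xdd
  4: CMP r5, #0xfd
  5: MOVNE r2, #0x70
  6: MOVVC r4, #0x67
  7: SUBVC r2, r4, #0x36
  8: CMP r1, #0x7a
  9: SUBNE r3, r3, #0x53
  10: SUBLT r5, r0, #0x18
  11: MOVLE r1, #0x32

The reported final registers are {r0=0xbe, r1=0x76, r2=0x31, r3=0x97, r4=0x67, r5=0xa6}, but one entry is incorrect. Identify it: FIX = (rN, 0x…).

FIX = (r1, 0x32)

[0] flags=1010 → (cmp)
[1] flags=1010 MI?T → r5=0xfe
[2] flags=1010 VC?T → r4=0xae
[3] flags=1010 LS?F → skip
[4] flags=0010 → (cmp)
[5] flags=0010 NE?T → r2=0x70
[6] flags=0010 VC?T → r4=0x67
[7] flags=0010 VC?T → r2=0x31
[8] flags=0011 → (cmp)
[9] flags=0011 NE?T → r3=0x97
[10] flags=0011 LT?T → r5=0xa6
[11] flags=0011 LE?T → r1=0x32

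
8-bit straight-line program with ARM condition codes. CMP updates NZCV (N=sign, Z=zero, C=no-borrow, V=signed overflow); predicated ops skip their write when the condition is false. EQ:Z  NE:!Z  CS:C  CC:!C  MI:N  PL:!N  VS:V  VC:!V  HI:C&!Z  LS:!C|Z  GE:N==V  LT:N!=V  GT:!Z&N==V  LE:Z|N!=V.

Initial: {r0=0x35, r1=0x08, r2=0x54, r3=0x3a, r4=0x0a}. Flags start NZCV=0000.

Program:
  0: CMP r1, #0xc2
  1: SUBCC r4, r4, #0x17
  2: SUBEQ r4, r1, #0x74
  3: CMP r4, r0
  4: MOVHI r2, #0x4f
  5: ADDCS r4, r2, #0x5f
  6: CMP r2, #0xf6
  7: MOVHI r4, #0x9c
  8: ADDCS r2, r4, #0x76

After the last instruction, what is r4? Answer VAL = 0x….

0: ✓ CMP  NZCV=0000
1: ✓ SUBCC  r4←0xf3
2: · SUBEQ
3: ✓ CMP  NZCV=1010
4: ✓ MOVHI  r2←0x4f
5: ✓ ADDCS  r4←0xae
6: ✓ CMP  NZCV=0000
7: · MOVHI
8: · ADDCS

VAL = 0xae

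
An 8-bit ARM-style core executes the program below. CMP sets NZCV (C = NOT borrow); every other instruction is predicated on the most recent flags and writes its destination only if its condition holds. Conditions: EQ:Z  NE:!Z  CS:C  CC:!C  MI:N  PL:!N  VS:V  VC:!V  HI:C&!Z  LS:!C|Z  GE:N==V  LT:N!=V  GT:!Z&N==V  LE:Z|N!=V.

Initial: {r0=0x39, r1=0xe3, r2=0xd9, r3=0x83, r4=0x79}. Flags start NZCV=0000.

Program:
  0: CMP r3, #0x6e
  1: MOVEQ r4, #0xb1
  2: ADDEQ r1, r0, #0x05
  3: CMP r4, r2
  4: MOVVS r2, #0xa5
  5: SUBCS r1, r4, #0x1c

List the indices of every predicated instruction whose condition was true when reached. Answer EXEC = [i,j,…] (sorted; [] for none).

EXEC = [4]

0: ✓ CMP  NZCV=0011
1: · MOVEQ
2: · ADDEQ
3: ✓ CMP  NZCV=1001
4: ✓ MOVVS  r2←0xa5
5: · SUBCS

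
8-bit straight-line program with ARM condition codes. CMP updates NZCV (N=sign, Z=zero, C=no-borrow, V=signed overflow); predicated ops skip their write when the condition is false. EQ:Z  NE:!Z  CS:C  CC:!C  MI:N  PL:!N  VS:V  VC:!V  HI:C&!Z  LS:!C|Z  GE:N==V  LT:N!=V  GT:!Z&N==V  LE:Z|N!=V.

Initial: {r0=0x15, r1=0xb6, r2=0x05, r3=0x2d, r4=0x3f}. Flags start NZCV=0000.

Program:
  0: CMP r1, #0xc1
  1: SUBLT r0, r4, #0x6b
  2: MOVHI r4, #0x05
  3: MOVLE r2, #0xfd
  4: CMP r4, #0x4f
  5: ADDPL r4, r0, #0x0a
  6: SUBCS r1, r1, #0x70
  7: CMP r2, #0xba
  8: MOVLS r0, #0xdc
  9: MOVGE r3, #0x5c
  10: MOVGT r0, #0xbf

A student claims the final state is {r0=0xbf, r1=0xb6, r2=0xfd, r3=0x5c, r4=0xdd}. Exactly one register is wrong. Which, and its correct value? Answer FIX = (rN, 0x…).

FIX = (r4, 0x3f)

0: ✓ CMP  NZCV=1000
1: ✓ SUBLT  r0←0xd4
2: · MOVHI
3: ✓ MOVLE  r2←0xfd
4: ✓ CMP  NZCV=1000
5: · ADDPL
6: · SUBCS
7: ✓ CMP  NZCV=0010
8: · MOVLS
9: ✓ MOVGE  r3←0x5c
10: ✓ MOVGT  r0←0xbf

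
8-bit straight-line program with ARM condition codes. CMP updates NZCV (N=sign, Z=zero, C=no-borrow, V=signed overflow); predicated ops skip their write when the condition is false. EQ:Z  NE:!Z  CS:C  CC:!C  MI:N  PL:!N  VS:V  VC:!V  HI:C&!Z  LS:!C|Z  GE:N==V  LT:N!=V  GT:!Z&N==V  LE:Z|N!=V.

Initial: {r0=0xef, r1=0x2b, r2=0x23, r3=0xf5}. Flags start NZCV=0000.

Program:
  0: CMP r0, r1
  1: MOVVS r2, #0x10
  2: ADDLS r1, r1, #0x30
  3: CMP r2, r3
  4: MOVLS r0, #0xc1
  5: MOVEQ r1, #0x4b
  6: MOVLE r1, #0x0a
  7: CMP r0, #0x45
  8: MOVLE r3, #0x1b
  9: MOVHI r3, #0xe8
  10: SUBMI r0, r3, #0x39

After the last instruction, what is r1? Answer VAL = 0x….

[0] flags=1010 → (cmp)
[1] flags=1010 VS?F → skip
[2] flags=1010 LS?F → skip
[3] flags=0000 → (cmp)
[4] flags=0000 LS?T → r0=0xc1
[5] flags=0000 EQ?F → skip
[6] flags=0000 LE?F → skip
[7] flags=0011 → (cmp)
[8] flags=0011 LE?T → r3=0x1b
[9] flags=0011 HI?T → r3=0xe8
[10] flags=0011 MI?F → skip

VAL = 0x2b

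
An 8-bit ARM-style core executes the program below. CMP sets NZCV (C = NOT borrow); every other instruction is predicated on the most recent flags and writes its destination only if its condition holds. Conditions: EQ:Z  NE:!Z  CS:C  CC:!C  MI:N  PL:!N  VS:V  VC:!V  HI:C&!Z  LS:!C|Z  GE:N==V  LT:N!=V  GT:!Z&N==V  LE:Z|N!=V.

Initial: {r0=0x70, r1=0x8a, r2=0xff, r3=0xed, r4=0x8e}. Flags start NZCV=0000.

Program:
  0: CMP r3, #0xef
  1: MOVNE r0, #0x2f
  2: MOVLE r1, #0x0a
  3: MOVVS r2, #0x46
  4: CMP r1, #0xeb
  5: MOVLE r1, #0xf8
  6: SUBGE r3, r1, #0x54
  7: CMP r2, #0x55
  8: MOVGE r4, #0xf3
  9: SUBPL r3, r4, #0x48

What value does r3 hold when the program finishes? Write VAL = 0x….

0: ✓ CMP  NZCV=1000
1: ✓ MOVNE  r0←0x2f
2: ✓ MOVLE  r1←0x0a
3: · MOVVS
4: ✓ CMP  NZCV=0000
5: · MOVLE
6: ✓ SUBGE  r3←0xb6
7: ✓ CMP  NZCV=1010
8: · MOVGE
9: · SUBPL

VAL = 0xb6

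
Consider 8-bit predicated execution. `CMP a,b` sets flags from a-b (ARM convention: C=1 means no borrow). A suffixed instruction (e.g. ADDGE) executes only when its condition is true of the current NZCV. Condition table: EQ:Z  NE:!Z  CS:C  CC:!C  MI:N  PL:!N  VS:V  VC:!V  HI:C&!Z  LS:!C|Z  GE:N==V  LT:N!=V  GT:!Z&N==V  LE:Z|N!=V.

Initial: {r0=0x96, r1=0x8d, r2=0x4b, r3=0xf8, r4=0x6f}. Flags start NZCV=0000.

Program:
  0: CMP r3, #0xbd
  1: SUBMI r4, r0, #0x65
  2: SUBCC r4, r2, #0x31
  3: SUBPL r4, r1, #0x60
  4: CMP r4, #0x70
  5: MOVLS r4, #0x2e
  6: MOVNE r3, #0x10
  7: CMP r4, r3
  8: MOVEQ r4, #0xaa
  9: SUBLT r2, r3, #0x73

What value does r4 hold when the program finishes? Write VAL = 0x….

VAL = 0x2e

[0] flags=0010 → (cmp)
[1] flags=0010 MI?F → skip
[2] flags=0010 CC?F → skip
[3] flags=0010 PL?T → r4=0x2d
[4] flags=1000 → (cmp)
[5] flags=1000 LS?T → r4=0x2e
[6] flags=1000 NE?T → r3=0x10
[7] flags=0010 → (cmp)
[8] flags=0010 EQ?F → skip
[9] flags=0010 LT?F → skip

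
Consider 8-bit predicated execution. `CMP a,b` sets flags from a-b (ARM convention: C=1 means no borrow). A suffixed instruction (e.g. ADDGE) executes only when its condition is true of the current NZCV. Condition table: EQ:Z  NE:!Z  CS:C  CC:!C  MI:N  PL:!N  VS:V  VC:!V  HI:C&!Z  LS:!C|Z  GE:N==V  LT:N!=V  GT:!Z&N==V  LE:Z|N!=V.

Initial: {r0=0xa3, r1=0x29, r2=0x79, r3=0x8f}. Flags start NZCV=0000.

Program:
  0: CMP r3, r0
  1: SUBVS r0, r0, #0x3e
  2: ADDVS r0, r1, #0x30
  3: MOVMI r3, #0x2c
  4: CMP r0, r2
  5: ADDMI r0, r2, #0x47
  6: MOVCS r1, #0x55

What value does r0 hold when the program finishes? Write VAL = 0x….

[0] flags=1000 → (cmp)
[1] flags=1000 VS?F → skip
[2] flags=1000 VS?F → skip
[3] flags=1000 MI?T → r3=0x2c
[4] flags=0011 → (cmp)
[5] flags=0011 MI?F → skip
[6] flags=0011 CS?T → r1=0x55

VAL = 0xa3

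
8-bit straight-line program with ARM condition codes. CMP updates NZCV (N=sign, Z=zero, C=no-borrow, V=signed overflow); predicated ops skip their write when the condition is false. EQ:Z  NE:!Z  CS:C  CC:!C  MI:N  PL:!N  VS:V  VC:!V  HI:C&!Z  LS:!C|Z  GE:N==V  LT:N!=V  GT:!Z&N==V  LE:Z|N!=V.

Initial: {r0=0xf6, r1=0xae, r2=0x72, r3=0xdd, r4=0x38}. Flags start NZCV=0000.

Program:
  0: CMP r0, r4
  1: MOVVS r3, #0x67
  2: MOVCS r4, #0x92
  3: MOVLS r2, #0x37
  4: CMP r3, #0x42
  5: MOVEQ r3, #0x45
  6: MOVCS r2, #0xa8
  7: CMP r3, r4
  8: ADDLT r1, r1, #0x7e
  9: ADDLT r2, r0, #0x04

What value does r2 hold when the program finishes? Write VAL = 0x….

0: ✓ CMP  NZCV=1010
1: · MOVVS
2: ✓ MOVCS  r4←0x92
3: · MOVLS
4: ✓ CMP  NZCV=1010
5: · MOVEQ
6: ✓ MOVCS  r2←0xa8
7: ✓ CMP  NZCV=0010
8: · ADDLT
9: · ADDLT

VAL = 0xa8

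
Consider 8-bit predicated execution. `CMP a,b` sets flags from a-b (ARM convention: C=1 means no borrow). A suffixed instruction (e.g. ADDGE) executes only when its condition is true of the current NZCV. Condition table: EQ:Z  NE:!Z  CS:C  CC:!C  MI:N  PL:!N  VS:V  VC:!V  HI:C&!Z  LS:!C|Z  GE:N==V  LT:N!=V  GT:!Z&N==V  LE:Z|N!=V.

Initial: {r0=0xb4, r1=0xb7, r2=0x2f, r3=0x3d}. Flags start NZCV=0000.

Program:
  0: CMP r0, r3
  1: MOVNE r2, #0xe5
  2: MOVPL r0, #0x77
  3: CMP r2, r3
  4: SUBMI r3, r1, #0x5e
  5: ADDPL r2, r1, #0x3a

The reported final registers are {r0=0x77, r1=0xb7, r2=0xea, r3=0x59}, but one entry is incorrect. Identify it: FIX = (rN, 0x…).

[0] flags=0011 → (cmp)
[1] flags=0011 NE?T → r2=0xe5
[2] flags=0011 PL?T → r0=0x77
[3] flags=1010 → (cmp)
[4] flags=1010 MI?T → r3=0x59
[5] flags=1010 PL?F → skip

FIX = (r2, 0xe5)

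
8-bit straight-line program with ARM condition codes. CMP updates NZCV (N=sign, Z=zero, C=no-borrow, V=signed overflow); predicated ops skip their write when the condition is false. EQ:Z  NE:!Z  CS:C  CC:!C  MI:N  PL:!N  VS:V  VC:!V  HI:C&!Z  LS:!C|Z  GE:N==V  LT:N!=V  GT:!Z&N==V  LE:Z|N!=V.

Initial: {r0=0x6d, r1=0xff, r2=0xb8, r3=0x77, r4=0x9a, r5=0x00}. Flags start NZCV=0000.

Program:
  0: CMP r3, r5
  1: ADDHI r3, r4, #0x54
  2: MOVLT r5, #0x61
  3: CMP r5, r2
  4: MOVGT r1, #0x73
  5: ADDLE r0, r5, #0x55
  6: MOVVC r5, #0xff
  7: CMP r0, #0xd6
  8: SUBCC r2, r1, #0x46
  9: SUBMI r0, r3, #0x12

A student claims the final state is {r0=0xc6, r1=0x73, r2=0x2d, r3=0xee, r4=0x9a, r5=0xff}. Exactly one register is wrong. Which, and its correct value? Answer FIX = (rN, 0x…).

[0] flags=0010 → (cmp)
[1] flags=0010 HI?T → r3=0xee
[2] flags=0010 LT?F → skip
[3] flags=0000 → (cmp)
[4] flags=0000 GT?T → r1=0x73
[5] flags=0000 LE?F → skip
[6] flags=0000 VC?T → r5=0xff
[7] flags=1001 → (cmp)
[8] flags=1001 CC?T → r2=0x2d
[9] flags=1001 MI?T → r0=0xdc

FIX = (r0, 0xdc)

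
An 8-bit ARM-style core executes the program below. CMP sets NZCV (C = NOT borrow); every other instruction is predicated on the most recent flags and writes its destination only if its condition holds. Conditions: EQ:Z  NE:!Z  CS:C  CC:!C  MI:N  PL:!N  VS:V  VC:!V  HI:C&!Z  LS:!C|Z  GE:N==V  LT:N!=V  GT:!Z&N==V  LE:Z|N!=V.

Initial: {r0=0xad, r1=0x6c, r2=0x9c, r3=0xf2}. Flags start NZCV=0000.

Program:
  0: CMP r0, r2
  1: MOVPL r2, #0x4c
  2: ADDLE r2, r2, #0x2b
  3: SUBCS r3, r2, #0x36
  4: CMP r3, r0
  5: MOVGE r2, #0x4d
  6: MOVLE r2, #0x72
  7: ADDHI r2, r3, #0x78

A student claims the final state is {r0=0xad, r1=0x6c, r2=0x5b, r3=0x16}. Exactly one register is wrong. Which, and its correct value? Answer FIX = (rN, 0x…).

0: ✓ CMP  NZCV=0010
1: ✓ MOVPL  r2←0x4c
2: · ADDLE
3: ✓ SUBCS  r3←0x16
4: ✓ CMP  NZCV=0000
5: ✓ MOVGE  r2←0x4d
6: · MOVLE
7: · ADDHI

FIX = (r2, 0x4d)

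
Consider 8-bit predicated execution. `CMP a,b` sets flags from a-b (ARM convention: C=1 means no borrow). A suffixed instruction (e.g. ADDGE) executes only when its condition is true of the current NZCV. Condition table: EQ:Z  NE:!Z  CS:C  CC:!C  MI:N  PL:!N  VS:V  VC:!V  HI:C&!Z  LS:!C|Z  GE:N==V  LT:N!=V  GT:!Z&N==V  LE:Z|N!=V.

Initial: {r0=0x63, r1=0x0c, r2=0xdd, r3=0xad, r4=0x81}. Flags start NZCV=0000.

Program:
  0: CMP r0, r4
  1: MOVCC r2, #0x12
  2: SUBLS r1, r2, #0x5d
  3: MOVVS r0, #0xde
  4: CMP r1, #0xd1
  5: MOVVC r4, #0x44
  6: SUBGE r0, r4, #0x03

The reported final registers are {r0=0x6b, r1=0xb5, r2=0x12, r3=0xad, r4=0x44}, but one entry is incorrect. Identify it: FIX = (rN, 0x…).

FIX = (r0, 0xde)

[0] flags=1001 → (cmp)
[1] flags=1001 CC?T → r2=0x12
[2] flags=1001 LS?T → r1=0xb5
[3] flags=1001 VS?T → r0=0xde
[4] flags=1000 → (cmp)
[5] flags=1000 VC?T → r4=0x44
[6] flags=1000 GE?F → skip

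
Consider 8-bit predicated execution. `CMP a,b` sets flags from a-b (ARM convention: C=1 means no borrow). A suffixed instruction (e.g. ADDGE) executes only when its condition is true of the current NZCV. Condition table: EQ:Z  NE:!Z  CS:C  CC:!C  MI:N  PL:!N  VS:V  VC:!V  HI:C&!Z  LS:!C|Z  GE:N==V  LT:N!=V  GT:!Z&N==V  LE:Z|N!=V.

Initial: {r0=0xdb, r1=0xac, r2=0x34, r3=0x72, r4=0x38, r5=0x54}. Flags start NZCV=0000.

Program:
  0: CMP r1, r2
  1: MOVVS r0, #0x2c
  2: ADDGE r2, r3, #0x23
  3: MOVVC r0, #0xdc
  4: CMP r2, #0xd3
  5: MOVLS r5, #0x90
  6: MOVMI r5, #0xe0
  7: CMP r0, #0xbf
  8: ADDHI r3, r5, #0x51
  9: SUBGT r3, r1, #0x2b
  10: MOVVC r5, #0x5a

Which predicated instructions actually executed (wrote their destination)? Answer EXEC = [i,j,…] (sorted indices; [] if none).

[0] flags=0011 → (cmp)
[1] flags=0011 VS?T → r0=0x2c
[2] flags=0011 GE?F → skip
[3] flags=0011 VC?F → skip
[4] flags=0000 → (cmp)
[5] flags=0000 LS?T → r5=0x90
[6] flags=0000 MI?F → skip
[7] flags=0000 → (cmp)
[8] flags=0000 HI?F → skip
[9] flags=0000 GT?T → r3=0x81
[10] flags=0000 VC?T → r5=0x5a

EXEC = [1,5,9,10]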